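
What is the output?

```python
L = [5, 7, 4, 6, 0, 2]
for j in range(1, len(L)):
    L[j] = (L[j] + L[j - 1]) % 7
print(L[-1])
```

j=1: L[1] = (7+5)%7 = 5 → [5, 5, 4, 6, 0, 2]
j=2: L[2] = (4+5)%7 = 2 → [5, 5, 2, 6, 0, 2]
j=3: L[3] = (6+2)%7 = 1 → [5, 5, 2, 1, 0, 2]
j=4: L[4] = (0+1)%7 = 1 → [5, 5, 2, 1, 1, 2]
j=5: L[5] = (2+1)%7 = 3 → [5, 5, 2, 1, 1, 3]

3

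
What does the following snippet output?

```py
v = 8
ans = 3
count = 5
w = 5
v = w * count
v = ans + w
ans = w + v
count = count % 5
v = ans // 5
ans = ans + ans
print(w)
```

v = 5*5 = 25
v = 3+5 = 8
ans = 5+8 = 13
count = 5%5 = 0
v = 13//5 = 2
ans = 13+13 = 26

5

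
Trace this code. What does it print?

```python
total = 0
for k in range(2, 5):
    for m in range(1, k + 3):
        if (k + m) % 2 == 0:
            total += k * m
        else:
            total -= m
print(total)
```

k=2,m=1: odd sum, total = 0-1 = -1
k=2,m=2: even sum, total = (-1)+4 = 3
k=2,m=3: odd sum, total = 3-3 = 0
k=2,m=4: even sum, total = 0+8 = 8
k=3,m=1: even sum, total = 8+3 = 11
k=3,m=2: odd sum, total = 11-2 = 9
k=3,m=3: even sum, total = 9+9 = 18
k=3,m=4: odd sum, total = 18-4 = 14
k=3,m=5: even sum, total = 14+15 = 29
k=4,m=1: odd sum, total = 29-1 = 28
k=4,m=2: even sum, total = 28+8 = 36
k=4,m=3: odd sum, total = 36-3 = 33
k=4,m=4: even sum, total = 33+16 = 49
k=4,m=5: odd sum, total = 49-5 = 44
k=4,m=6: even sum, total = 44+24 = 68

68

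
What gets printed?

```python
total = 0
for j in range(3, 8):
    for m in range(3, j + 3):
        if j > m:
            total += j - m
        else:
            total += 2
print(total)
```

50

j=3,m=3: not 3>3, total = 0+2 = 2
j=3,m=4: not 3>4, total = 2+2 = 4
j=3,m=5: not 3>5, total = 4+2 = 6
j=4,m=3: 4>3, total = 6+1 = 7
j=4,m=4: not 4>4, total = 7+2 = 9
j=4,m=5: not 4>5, total = 9+2 = 11
j=4,m=6: not 4>6, total = 11+2 = 13
j=5,m=3: 5>3, total = 13+2 = 15
j=5,m=4: 5>4, total = 15+1 = 16
j=5,m=5: not 5>5, total = 16+2 = 18
j=5,m=6: not 5>6, total = 18+2 = 20
j=5,m=7: not 5>7, total = 20+2 = 22
j=6,m=3: 6>3, total = 22+3 = 25
j=6,m=4: 6>4, total = 25+2 = 27
j=6,m=5: 6>5, total = 27+1 = 28
j=6,m=6: not 6>6, total = 28+2 = 30
j=6,m=7: not 6>7, total = 30+2 = 32
j=6,m=8: not 6>8, total = 32+2 = 34
j=7,m=3: 7>3, total = 34+4 = 38
j=7,m=4: 7>4, total = 38+3 = 41
j=7,m=5: 7>5, total = 41+2 = 43
j=7,m=6: 7>6, total = 43+1 = 44
j=7,m=7: not 7>7, total = 44+2 = 46
j=7,m=8: not 7>8, total = 46+2 = 48
j=7,m=9: not 7>9, total = 48+2 = 50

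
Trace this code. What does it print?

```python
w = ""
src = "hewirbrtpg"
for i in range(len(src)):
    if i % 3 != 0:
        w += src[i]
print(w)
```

ewrbtp

i=0: skip
i=1: add 'e' → 'e'
i=2: add 'w' → 'ew'
i=3: skip
i=4: add 'r' → 'ewr'
i=5: add 'b' → 'ewrb'
i=6: skip
i=7: add 't' → 'ewrbt'
i=8: add 'p' → 'ewrbtp'
i=9: skip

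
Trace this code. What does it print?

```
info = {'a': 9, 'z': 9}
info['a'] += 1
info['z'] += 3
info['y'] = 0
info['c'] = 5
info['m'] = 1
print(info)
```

info['a'] = 9+1 = 10 → {'a': 10, 'z': 9}
info['z'] = 9+3 = 12 → {'a': 10, 'z': 12}
info['y'] = 0 → {'a': 10, 'z': 12, 'y': 0}
info['c'] = 5 → {'a': 10, 'z': 12, 'y': 0, 'c': 5}
info['m'] = 1 → {'a': 10, 'z': 12, 'y': 0, 'c': 5, 'm': 1}

{'a': 10, 'z': 12, 'y': 0, 'c': 5, 'm': 1}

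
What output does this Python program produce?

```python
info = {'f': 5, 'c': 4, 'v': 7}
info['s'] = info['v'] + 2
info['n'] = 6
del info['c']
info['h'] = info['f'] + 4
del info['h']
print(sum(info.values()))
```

27

info['s'] = info['v']+2 = 9 → {'f': 5, 'c': 4, 'v': 7, 's': 9}
info['n'] = 6 → {'f': 5, 'c': 4, 'v': 7, 's': 9, 'n': 6}
del 'c' → {'f': 5, 'v': 7, 's': 9, 'n': 6}
info['h'] = info['f']+4 = 9 → {'f': 5, 'v': 7, 's': 9, 'n': 6, 'h': 9}
del 'h' → {'f': 5, 'v': 7, 's': 9, 'n': 6}
sum of values = 27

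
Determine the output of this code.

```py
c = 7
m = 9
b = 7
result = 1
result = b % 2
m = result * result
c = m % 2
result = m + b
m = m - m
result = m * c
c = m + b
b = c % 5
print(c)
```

result = 7%2 = 1
m = 1*1 = 1
c = 1%2 = 1
result = 1+7 = 8
m = 1-1 = 0
result = 0*1 = 0
c = 0+7 = 7
b = 7%5 = 2

7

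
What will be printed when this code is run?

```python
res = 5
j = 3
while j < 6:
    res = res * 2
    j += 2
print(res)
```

j=3: res = 5*2 = 10
j=5: res = 10*2 = 20

20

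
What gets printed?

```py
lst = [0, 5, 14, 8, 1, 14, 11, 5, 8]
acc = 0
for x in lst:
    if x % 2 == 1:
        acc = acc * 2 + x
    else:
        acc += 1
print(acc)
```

108

x=0: not odd, acc = 0+1 = 1
x=5: odd, acc = 1*2+5 = 7
x=14: not odd, acc = 7+1 = 8
x=8: not odd, acc = 8+1 = 9
x=1: odd, acc = 9*2+1 = 19
x=14: not odd, acc = 19+1 = 20
x=11: odd, acc = 20*2+11 = 51
x=5: odd, acc = 51*2+5 = 107
x=8: not odd, acc = 107+1 = 108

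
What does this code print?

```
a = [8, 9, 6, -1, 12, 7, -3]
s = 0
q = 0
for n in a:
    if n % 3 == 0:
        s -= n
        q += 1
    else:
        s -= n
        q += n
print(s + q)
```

-20

n=8: not %3==0, s = 0-8 = -8; q=8
n=9: %3==0, s = (-8)-9 = -17; q=9
n=6: %3==0, s = (-17)-6 = -23; q=10
n=-1: not %3==0, s = (-23)-(-1) = -22; q=9
n=12: %3==0, s = (-22)-12 = -34; q=10
n=7: not %3==0, s = (-34)-7 = -41; q=17
n=-3: %3==0, s = (-41)-(-3) = -38; q=18
s+q = (-38)+18 = -20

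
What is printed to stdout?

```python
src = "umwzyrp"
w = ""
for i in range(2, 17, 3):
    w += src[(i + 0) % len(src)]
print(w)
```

wrmyu

i=2: add src[2]='w' → 'w'
i=5: add src[5]='r' → 'wr'
i=8: add src[1]='m' → 'wrm'
i=11: add src[4]='y' → 'wrmy'
i=14: add src[0]='u' → 'wrmyu'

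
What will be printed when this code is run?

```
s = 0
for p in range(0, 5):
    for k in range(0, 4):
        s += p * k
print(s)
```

p=0,k=0: s = 0+0 = 0
p=0,k=1: s = 0+0 = 0
p=0,k=2: s = 0+0 = 0
p=0,k=3: s = 0+0 = 0
p=1,k=0: s = 0+0 = 0
p=1,k=1: s = 0+1 = 1
p=1,k=2: s = 1+2 = 3
p=1,k=3: s = 3+3 = 6
p=2,k=0: s = 6+0 = 6
p=2,k=1: s = 6+2 = 8
p=2,k=2: s = 8+4 = 12
p=2,k=3: s = 12+6 = 18
p=3,k=0: s = 18+0 = 18
p=3,k=1: s = 18+3 = 21
p=3,k=2: s = 21+6 = 27
p=3,k=3: s = 27+9 = 36
p=4,k=0: s = 36+0 = 36
p=4,k=1: s = 36+4 = 40
p=4,k=2: s = 40+8 = 48
p=4,k=3: s = 48+12 = 60

60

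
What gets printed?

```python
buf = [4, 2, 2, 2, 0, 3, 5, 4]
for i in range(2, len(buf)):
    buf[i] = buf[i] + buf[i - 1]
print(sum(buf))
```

i=2: buf[2] = 2+2 = 4 → [4, 2, 4, 2, 0, 3, 5, 4]
i=3: buf[3] = 2+4 = 6 → [4, 2, 4, 6, 0, 3, 5, 4]
i=4: buf[4] = 0+6 = 6 → [4, 2, 4, 6, 6, 3, 5, 4]
i=5: buf[5] = 3+6 = 9 → [4, 2, 4, 6, 6, 9, 5, 4]
i=6: buf[6] = 5+9 = 14 → [4, 2, 4, 6, 6, 9, 14, 4]
i=7: buf[7] = 4+14 = 18 → [4, 2, 4, 6, 6, 9, 14, 18]
sum = 63

63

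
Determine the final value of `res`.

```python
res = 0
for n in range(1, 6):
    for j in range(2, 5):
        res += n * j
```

n=1,j=2: res = 0+2 = 2
n=1,j=3: res = 2+3 = 5
n=1,j=4: res = 5+4 = 9
n=2,j=2: res = 9+4 = 13
n=2,j=3: res = 13+6 = 19
n=2,j=4: res = 19+8 = 27
n=3,j=2: res = 27+6 = 33
n=3,j=3: res = 33+9 = 42
n=3,j=4: res = 42+12 = 54
n=4,j=2: res = 54+8 = 62
n=4,j=3: res = 62+12 = 74
n=4,j=4: res = 74+16 = 90
n=5,j=2: res = 90+10 = 100
n=5,j=3: res = 100+15 = 115
n=5,j=4: res = 115+20 = 135

135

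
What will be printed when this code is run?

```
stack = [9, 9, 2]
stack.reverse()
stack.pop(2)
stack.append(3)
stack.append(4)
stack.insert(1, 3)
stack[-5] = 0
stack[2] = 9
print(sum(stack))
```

19

reverse → [2, 9, 9]
pop(2) removes 9 → [2, 9]
append 3 → [2, 9, 3]
append 4 → [2, 9, 3, 4]
insert 3 at 1 → [2, 3, 9, 3, 4]
stack[-5] = 0 → [0, 3, 9, 3, 4]
stack[2] = 9 → [0, 3, 9, 3, 4]
sum = 19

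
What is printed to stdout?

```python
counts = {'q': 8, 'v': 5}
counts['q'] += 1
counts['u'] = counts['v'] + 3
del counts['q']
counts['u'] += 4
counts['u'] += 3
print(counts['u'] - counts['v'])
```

counts['q'] = 8+1 = 9 → {'q': 9, 'v': 5}
counts['u'] = counts['v']+3 = 8 → {'q': 9, 'v': 5, 'u': 8}
del 'q' → {'v': 5, 'u': 8}
counts['u'] = 8+4 = 12 → {'v': 5, 'u': 12}
counts['u'] = 12+3 = 15 → {'v': 5, 'u': 15}
counts['u']-counts['v'] = 15-5 = 10

10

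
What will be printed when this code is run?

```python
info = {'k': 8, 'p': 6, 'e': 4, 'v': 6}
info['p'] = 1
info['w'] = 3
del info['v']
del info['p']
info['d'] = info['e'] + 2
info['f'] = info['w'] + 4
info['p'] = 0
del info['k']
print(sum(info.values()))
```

20

info['p'] = 1 → {'k': 8, 'p': 1, 'e': 4, 'v': 6}
info['w'] = 3 → {'k': 8, 'p': 1, 'e': 4, 'v': 6, 'w': 3}
del 'v' → {'k': 8, 'p': 1, 'e': 4, 'w': 3}
del 'p' → {'k': 8, 'e': 4, 'w': 3}
info['d'] = info['e']+2 = 6 → {'k': 8, 'e': 4, 'w': 3, 'd': 6}
info['f'] = info['w']+4 = 7 → {'k': 8, 'e': 4, 'w': 3, 'd': 6, 'f': 7}
info['p'] = 0 → {'k': 8, 'e': 4, 'w': 3, 'd': 6, 'f': 7, 'p': 0}
del 'k' → {'e': 4, 'w': 3, 'd': 6, 'f': 7, 'p': 0}
sum of values = 20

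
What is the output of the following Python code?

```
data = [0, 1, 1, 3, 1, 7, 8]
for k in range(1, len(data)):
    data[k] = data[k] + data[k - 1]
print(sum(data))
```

k=1: data[1] = 1+0 = 1 → [0, 1, 1, 3, 1, 7, 8]
k=2: data[2] = 1+1 = 2 → [0, 1, 2, 3, 1, 7, 8]
k=3: data[3] = 3+2 = 5 → [0, 1, 2, 5, 1, 7, 8]
k=4: data[4] = 1+5 = 6 → [0, 1, 2, 5, 6, 7, 8]
k=5: data[5] = 7+6 = 13 → [0, 1, 2, 5, 6, 13, 8]
k=6: data[6] = 8+13 = 21 → [0, 1, 2, 5, 6, 13, 21]
sum = 48

48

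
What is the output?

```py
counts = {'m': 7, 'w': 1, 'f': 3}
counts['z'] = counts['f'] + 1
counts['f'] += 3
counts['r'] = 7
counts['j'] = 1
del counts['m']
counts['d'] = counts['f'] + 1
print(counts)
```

counts['z'] = counts['f']+1 = 4 → {'m': 7, 'w': 1, 'f': 3, 'z': 4}
counts['f'] = 3+3 = 6 → {'m': 7, 'w': 1, 'f': 6, 'z': 4}
counts['r'] = 7 → {'m': 7, 'w': 1, 'f': 6, 'z': 4, 'r': 7}
counts['j'] = 1 → {'m': 7, 'w': 1, 'f': 6, 'z': 4, 'r': 7, 'j': 1}
del 'm' → {'w': 1, 'f': 6, 'z': 4, 'r': 7, 'j': 1}
counts['d'] = counts['f']+1 = 7 → {'w': 1, 'f': 6, 'z': 4, 'r': 7, 'j': 1, 'd': 7}

{'w': 1, 'f': 6, 'z': 4, 'r': 7, 'j': 1, 'd': 7}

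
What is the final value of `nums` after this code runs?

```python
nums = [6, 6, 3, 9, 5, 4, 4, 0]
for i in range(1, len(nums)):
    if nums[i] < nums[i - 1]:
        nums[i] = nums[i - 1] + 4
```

i=1: 6>=6, unchanged → [6, 6, 3, 9, 5, 4, 4, 0]
i=2: 3<6, nums[2] = 6+4 = 10 → [6, 6, 10, 9, 5, 4, 4, 0]
i=3: 9<10, nums[3] = 10+4 = 14 → [6, 6, 10, 14, 5, 4, 4, 0]
i=4: 5<14, nums[4] = 14+4 = 18 → [6, 6, 10, 14, 18, 4, 4, 0]
i=5: 4<18, nums[5] = 18+4 = 22 → [6, 6, 10, 14, 18, 22, 4, 0]
i=6: 4<22, nums[6] = 22+4 = 26 → [6, 6, 10, 14, 18, 22, 26, 0]
i=7: 0<26, nums[7] = 26+4 = 30 → [6, 6, 10, 14, 18, 22, 26, 30]

[6, 6, 10, 14, 18, 22, 26, 30]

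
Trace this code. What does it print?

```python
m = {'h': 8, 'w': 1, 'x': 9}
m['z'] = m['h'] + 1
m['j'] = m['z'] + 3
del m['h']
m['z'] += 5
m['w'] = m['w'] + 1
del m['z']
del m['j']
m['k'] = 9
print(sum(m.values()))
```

m['z'] = m['h']+1 = 9 → {'h': 8, 'w': 1, 'x': 9, 'z': 9}
m['j'] = m['z']+3 = 12 → {'h': 8, 'w': 1, 'x': 9, 'z': 9, 'j': 12}
del 'h' → {'w': 1, 'x': 9, 'z': 9, 'j': 12}
m['z'] = 9+5 = 14 → {'w': 1, 'x': 9, 'z': 14, 'j': 12}
m['w'] = m['w']+1 = 2 → {'w': 2, 'x': 9, 'z': 14, 'j': 12}
del 'z' → {'w': 2, 'x': 9, 'j': 12}
del 'j' → {'w': 2, 'x': 9}
m['k'] = 9 → {'w': 2, 'x': 9, 'k': 9}
sum of values = 20

20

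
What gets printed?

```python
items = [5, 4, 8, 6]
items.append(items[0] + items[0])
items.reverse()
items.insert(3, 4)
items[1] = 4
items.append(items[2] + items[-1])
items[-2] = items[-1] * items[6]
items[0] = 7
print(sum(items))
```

append items[0]+items[0] = 5+5 = 10 → [5, 4, 8, 6, 10]
reverse → [10, 6, 8, 4, 5]
insert 4 at 3 → [10, 6, 8, 4, 4, 5]
items[1] = 4 → [10, 4, 8, 4, 4, 5]
append items[2]+items[-1] = 8+5 = 13 → [10, 4, 8, 4, 4, 5, 13]
items[-2] = items[-1]*items[6] = 13*13 = 169 → [10, 4, 8, 4, 4, 169, 13]
items[0] = 7 → [7, 4, 8, 4, 4, 169, 13]
sum = 209

209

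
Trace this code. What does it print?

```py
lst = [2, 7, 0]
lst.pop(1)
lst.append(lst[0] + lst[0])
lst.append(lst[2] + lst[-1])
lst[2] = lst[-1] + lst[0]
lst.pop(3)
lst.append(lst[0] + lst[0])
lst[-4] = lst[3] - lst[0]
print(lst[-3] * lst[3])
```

pop(1) removes 7 → [2, 0]
append lst[0]+lst[0] = 2+2 = 4 → [2, 0, 4]
append lst[2]+lst[-1] = 4+4 = 8 → [2, 0, 4, 8]
lst[2] = lst[-1]+lst[0] = 8+2 = 10 → [2, 0, 10, 8]
pop(3) removes 8 → [2, 0, 10]
append lst[0]+lst[0] = 2+2 = 4 → [2, 0, 10, 4]
lst[-4] = lst[3]-lst[0] = 4-2 = 2 → [2, 0, 10, 4]
lst[-3]*lst[3] = 0*4 = 0

0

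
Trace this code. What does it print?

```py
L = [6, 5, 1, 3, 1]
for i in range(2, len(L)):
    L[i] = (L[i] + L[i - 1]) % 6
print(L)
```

[6, 5, 0, 3, 4]

i=2: L[2] = (1+5)%6 = 0 → [6, 5, 0, 3, 1]
i=3: L[3] = (3+0)%6 = 3 → [6, 5, 0, 3, 1]
i=4: L[4] = (1+3)%6 = 4 → [6, 5, 0, 3, 4]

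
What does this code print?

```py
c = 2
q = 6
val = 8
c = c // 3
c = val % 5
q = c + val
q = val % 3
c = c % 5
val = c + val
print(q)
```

2

c = 2//3 = 0
c = 8%5 = 3
q = 3+8 = 11
q = 8%3 = 2
c = 3%5 = 3
val = 3+8 = 11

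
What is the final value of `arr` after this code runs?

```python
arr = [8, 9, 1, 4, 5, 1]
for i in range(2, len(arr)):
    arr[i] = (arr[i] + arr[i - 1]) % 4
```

i=2: arr[2] = (1+9)%4 = 2 → [8, 9, 2, 4, 5, 1]
i=3: arr[3] = (4+2)%4 = 2 → [8, 9, 2, 2, 5, 1]
i=4: arr[4] = (5+2)%4 = 3 → [8, 9, 2, 2, 3, 1]
i=5: arr[5] = (1+3)%4 = 0 → [8, 9, 2, 2, 3, 0]

[8, 9, 2, 2, 3, 0]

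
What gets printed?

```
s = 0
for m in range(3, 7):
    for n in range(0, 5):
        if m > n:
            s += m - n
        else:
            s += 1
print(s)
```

54

m=3,n=0: 3>0, s = 0+3 = 3
m=3,n=1: 3>1, s = 3+2 = 5
m=3,n=2: 3>2, s = 5+1 = 6
m=3,n=3: not 3>3, s = 6+1 = 7
m=3,n=4: not 3>4, s = 7+1 = 8
m=4,n=0: 4>0, s = 8+4 = 12
m=4,n=1: 4>1, s = 12+3 = 15
m=4,n=2: 4>2, s = 15+2 = 17
m=4,n=3: 4>3, s = 17+1 = 18
m=4,n=4: not 4>4, s = 18+1 = 19
m=5,n=0: 5>0, s = 19+5 = 24
m=5,n=1: 5>1, s = 24+4 = 28
m=5,n=2: 5>2, s = 28+3 = 31
m=5,n=3: 5>3, s = 31+2 = 33
m=5,n=4: 5>4, s = 33+1 = 34
m=6,n=0: 6>0, s = 34+6 = 40
m=6,n=1: 6>1, s = 40+5 = 45
m=6,n=2: 6>2, s = 45+4 = 49
m=6,n=3: 6>3, s = 49+3 = 52
m=6,n=4: 6>4, s = 52+2 = 54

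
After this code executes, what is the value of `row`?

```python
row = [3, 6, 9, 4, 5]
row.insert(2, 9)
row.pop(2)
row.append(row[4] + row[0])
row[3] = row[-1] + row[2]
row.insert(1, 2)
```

[3, 2, 6, 9, 17, 5, 8]

insert 9 at 2 → [3, 6, 9, 9, 4, 5]
pop(2) removes 9 → [3, 6, 9, 4, 5]
append row[4]+row[0] = 5+3 = 8 → [3, 6, 9, 4, 5, 8]
row[3] = row[-1]+row[2] = 8+9 = 17 → [3, 6, 9, 17, 5, 8]
insert 2 at 1 → [3, 2, 6, 9, 17, 5, 8]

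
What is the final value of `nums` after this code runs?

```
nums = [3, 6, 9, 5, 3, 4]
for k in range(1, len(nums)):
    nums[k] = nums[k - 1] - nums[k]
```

[3, -3, -12, -17, -20, -24]

k=1: nums[1] = 3-6 = -3 → [3, -3, 9, 5, 3, 4]
k=2: nums[2] = (-3)-9 = -12 → [3, -3, -12, 5, 3, 4]
k=3: nums[3] = (-12)-5 = -17 → [3, -3, -12, -17, 3, 4]
k=4: nums[4] = (-17)-3 = -20 → [3, -3, -12, -17, -20, 4]
k=5: nums[5] = (-20)-4 = -24 → [3, -3, -12, -17, -20, -24]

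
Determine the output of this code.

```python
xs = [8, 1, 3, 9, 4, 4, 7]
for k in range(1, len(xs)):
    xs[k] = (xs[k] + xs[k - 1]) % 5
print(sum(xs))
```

20

k=1: xs[1] = (1+8)%5 = 4 → [8, 4, 3, 9, 4, 4, 7]
k=2: xs[2] = (3+4)%5 = 2 → [8, 4, 2, 9, 4, 4, 7]
k=3: xs[3] = (9+2)%5 = 1 → [8, 4, 2, 1, 4, 4, 7]
k=4: xs[4] = (4+1)%5 = 0 → [8, 4, 2, 1, 0, 4, 7]
k=5: xs[5] = (4+0)%5 = 4 → [8, 4, 2, 1, 0, 4, 7]
k=6: xs[6] = (7+4)%5 = 1 → [8, 4, 2, 1, 0, 4, 1]
sum = 20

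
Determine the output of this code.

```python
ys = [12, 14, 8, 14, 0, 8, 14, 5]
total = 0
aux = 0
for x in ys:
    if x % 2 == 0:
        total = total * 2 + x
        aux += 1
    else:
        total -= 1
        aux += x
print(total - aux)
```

1473

x=12: even, total = 0*2+12 = 12; aux=1
x=14: even, total = 12*2+14 = 38; aux=2
x=8: even, total = 38*2+8 = 84; aux=3
x=14: even, total = 84*2+14 = 182; aux=4
x=0: even, total = 182*2+0 = 364; aux=5
x=8: even, total = 364*2+8 = 736; aux=6
x=14: even, total = 736*2+14 = 1486; aux=7
x=5: not even, total = 1486-1 = 1485; aux=12
total-aux = 1485-12 = 1473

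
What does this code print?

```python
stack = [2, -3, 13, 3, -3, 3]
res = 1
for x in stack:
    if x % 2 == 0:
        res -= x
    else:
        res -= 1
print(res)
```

-6

x=2: even, res = 1-2 = -1
x=-3: not even, res = (-1)-1 = -2
x=13: not even, res = (-2)-1 = -3
x=3: not even, res = (-3)-1 = -4
x=-3: not even, res = (-4)-1 = -5
x=3: not even, res = (-5)-1 = -6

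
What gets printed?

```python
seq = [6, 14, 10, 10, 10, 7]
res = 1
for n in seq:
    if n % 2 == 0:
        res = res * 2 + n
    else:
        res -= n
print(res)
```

n=6: even, res = 1*2+6 = 8
n=14: even, res = 8*2+14 = 30
n=10: even, res = 30*2+10 = 70
n=10: even, res = 70*2+10 = 150
n=10: even, res = 150*2+10 = 310
n=7: not even, res = 310-7 = 303

303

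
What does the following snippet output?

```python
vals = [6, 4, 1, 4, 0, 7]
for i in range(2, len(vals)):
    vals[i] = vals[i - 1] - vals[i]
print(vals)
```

i=2: vals[2] = 4-1 = 3 → [6, 4, 3, 4, 0, 7]
i=3: vals[3] = 3-4 = -1 → [6, 4, 3, -1, 0, 7]
i=4: vals[4] = (-1)-0 = -1 → [6, 4, 3, -1, -1, 7]
i=5: vals[5] = (-1)-7 = -8 → [6, 4, 3, -1, -1, -8]

[6, 4, 3, -1, -1, -8]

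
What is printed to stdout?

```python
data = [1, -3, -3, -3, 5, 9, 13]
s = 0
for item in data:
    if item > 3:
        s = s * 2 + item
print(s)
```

51

item=1: not >3
item=-3: not >3
item=-3: not >3
item=-3: not >3
item=5: >3, s = 0*2+5 = 5
item=9: >3, s = 5*2+9 = 19
item=13: >3, s = 19*2+13 = 51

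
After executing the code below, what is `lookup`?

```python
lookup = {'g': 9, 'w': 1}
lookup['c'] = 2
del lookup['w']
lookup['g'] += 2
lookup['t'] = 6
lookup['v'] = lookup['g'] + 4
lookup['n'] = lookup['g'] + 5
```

{'g': 11, 'c': 2, 't': 6, 'v': 15, 'n': 16}

lookup['c'] = 2 → {'g': 9, 'w': 1, 'c': 2}
del 'w' → {'g': 9, 'c': 2}
lookup['g'] = 9+2 = 11 → {'g': 11, 'c': 2}
lookup['t'] = 6 → {'g': 11, 'c': 2, 't': 6}
lookup['v'] = lookup['g']+4 = 15 → {'g': 11, 'c': 2, 't': 6, 'v': 15}
lookup['n'] = lookup['g']+5 = 16 → {'g': 11, 'c': 2, 't': 6, 'v': 15, 'n': 16}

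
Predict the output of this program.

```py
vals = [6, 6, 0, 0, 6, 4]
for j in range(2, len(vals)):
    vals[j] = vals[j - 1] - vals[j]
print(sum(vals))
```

j=2: vals[2] = 6-0 = 6 → [6, 6, 6, 0, 6, 4]
j=3: vals[3] = 6-0 = 6 → [6, 6, 6, 6, 6, 4]
j=4: vals[4] = 6-6 = 0 → [6, 6, 6, 6, 0, 4]
j=5: vals[5] = 0-4 = -4 → [6, 6, 6, 6, 0, -4]
sum = 20

20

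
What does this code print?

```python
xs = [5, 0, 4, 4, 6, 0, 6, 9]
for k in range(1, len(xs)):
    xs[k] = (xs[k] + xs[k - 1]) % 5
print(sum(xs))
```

24

k=1: xs[1] = (0+5)%5 = 0 → [5, 0, 4, 4, 6, 0, 6, 9]
k=2: xs[2] = (4+0)%5 = 4 → [5, 0, 4, 4, 6, 0, 6, 9]
k=3: xs[3] = (4+4)%5 = 3 → [5, 0, 4, 3, 6, 0, 6, 9]
k=4: xs[4] = (6+3)%5 = 4 → [5, 0, 4, 3, 4, 0, 6, 9]
k=5: xs[5] = (0+4)%5 = 4 → [5, 0, 4, 3, 4, 4, 6, 9]
k=6: xs[6] = (6+4)%5 = 0 → [5, 0, 4, 3, 4, 4, 0, 9]
k=7: xs[7] = (9+0)%5 = 4 → [5, 0, 4, 3, 4, 4, 0, 4]
sum = 24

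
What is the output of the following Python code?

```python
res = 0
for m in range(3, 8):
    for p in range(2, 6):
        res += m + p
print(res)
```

170

m=3,p=2: res = 0+5 = 5
m=3,p=3: res = 5+6 = 11
m=3,p=4: res = 11+7 = 18
m=3,p=5: res = 18+8 = 26
m=4,p=2: res = 26+6 = 32
m=4,p=3: res = 32+7 = 39
m=4,p=4: res = 39+8 = 47
m=4,p=5: res = 47+9 = 56
m=5,p=2: res = 56+7 = 63
m=5,p=3: res = 63+8 = 71
m=5,p=4: res = 71+9 = 80
m=5,p=5: res = 80+10 = 90
m=6,p=2: res = 90+8 = 98
m=6,p=3: res = 98+9 = 107
m=6,p=4: res = 107+10 = 117
m=6,p=5: res = 117+11 = 128
m=7,p=2: res = 128+9 = 137
m=7,p=3: res = 137+10 = 147
m=7,p=4: res = 147+11 = 158
m=7,p=5: res = 158+12 = 170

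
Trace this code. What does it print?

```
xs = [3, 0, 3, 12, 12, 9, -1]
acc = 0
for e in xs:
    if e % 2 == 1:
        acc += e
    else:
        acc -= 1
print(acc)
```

e=3: odd, acc = 0+3 = 3
e=0: not odd, acc = 3-1 = 2
e=3: odd, acc = 2+3 = 5
e=12: not odd, acc = 5-1 = 4
e=12: not odd, acc = 4-1 = 3
e=9: odd, acc = 3+9 = 12
e=-1: odd, acc = 12+(-1) = 11

11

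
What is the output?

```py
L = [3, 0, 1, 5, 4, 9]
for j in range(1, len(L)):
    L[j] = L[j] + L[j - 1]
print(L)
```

j=1: L[1] = 0+3 = 3 → [3, 3, 1, 5, 4, 9]
j=2: L[2] = 1+3 = 4 → [3, 3, 4, 5, 4, 9]
j=3: L[3] = 5+4 = 9 → [3, 3, 4, 9, 4, 9]
j=4: L[4] = 4+9 = 13 → [3, 3, 4, 9, 13, 9]
j=5: L[5] = 9+13 = 22 → [3, 3, 4, 9, 13, 22]

[3, 3, 4, 9, 13, 22]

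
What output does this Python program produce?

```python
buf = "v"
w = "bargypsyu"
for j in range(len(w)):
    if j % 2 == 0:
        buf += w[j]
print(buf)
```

j=0: add 'b' → 'vb'
j=1: skip
j=2: add 'r' → 'vbr'
j=3: skip
j=4: add 'y' → 'vbry'
j=5: skip
j=6: add 's' → 'vbrys'
j=7: skip
j=8: add 'u' → 'vbrysu'

vbrysu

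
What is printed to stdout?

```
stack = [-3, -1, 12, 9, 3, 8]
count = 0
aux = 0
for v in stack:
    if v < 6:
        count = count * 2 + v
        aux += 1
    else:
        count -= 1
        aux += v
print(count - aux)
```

-48

v=-3: <6, count = 0*2+(-3) = -3; aux=1
v=-1: <6, count = (-3)*2+(-1) = -7; aux=2
v=12: not <6, count = (-7)-1 = -8; aux=14
v=9: not <6, count = (-8)-1 = -9; aux=23
v=3: <6, count = (-9)*2+3 = -15; aux=24
v=8: not <6, count = (-15)-1 = -16; aux=32
count-aux = (-16)-32 = -48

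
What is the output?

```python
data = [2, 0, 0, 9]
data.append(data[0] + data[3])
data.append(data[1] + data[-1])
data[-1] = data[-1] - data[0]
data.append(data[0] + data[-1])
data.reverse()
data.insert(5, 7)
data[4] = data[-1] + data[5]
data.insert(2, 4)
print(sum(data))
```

62

append data[0]+data[3] = 2+9 = 11 → [2, 0, 0, 9, 11]
append data[1]+data[-1] = 0+11 = 11 → [2, 0, 0, 9, 11, 11]
data[-1] = data[-1]-data[0] = 11-2 = 9 → [2, 0, 0, 9, 11, 9]
append data[0]+data[-1] = 2+9 = 11 → [2, 0, 0, 9, 11, 9, 11]
reverse → [11, 9, 11, 9, 0, 0, 2]
insert 7 at 5 → [11, 9, 11, 9, 0, 7, 0, 2]
data[4] = data[-1]+data[5] = 2+7 = 9 → [11, 9, 11, 9, 9, 7, 0, 2]
insert 4 at 2 → [11, 9, 4, 11, 9, 9, 7, 0, 2]
sum = 62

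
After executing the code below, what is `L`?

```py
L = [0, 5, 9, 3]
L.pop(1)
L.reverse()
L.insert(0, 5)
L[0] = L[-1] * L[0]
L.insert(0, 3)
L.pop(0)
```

pop(1) removes 5 → [0, 9, 3]
reverse → [3, 9, 0]
insert 5 at 0 → [5, 3, 9, 0]
L[0] = L[-1]*L[0] = 0*5 = 0 → [0, 3, 9, 0]
insert 3 at 0 → [3, 0, 3, 9, 0]
pop(0) removes 3 → [0, 3, 9, 0]

[0, 3, 9, 0]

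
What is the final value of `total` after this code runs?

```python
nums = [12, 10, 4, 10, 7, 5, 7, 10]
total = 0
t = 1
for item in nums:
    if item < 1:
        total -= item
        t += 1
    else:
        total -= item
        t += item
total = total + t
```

item=12: not <1, total = 0-12 = -12; t=13
item=10: not <1, total = (-12)-10 = -22; t=23
item=4: not <1, total = (-22)-4 = -26; t=27
item=10: not <1, total = (-26)-10 = -36; t=37
item=7: not <1, total = (-36)-7 = -43; t=44
item=5: not <1, total = (-43)-5 = -48; t=49
item=7: not <1, total = (-48)-7 = -55; t=56
item=10: not <1, total = (-55)-10 = -65; t=66
total+t = (-65)+66 = 1

1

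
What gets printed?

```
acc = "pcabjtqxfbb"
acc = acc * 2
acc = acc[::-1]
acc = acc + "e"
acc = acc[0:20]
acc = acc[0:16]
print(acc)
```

bbfxqtjbacpbbfxq

repeat ×2 → 'pcabjtqxfbbpcabjtqxfbb'
reverse → 'bbfxqtjbacpbbfxqtjbacp'
+ 'e' → 'bbfxqtjbacpbbfxqtjbacpe'
slice [0:20] → 'bbfxqtjbacpbbfxqtjba'
slice [0:16] → 'bbfxqtjbacpbbfxq'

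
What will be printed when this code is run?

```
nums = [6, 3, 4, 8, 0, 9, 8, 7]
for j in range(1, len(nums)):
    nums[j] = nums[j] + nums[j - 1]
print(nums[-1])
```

45

j=1: nums[1] = 3+6 = 9 → [6, 9, 4, 8, 0, 9, 8, 7]
j=2: nums[2] = 4+9 = 13 → [6, 9, 13, 8, 0, 9, 8, 7]
j=3: nums[3] = 8+13 = 21 → [6, 9, 13, 21, 0, 9, 8, 7]
j=4: nums[4] = 0+21 = 21 → [6, 9, 13, 21, 21, 9, 8, 7]
j=5: nums[5] = 9+21 = 30 → [6, 9, 13, 21, 21, 30, 8, 7]
j=6: nums[6] = 8+30 = 38 → [6, 9, 13, 21, 21, 30, 38, 7]
j=7: nums[7] = 7+38 = 45 → [6, 9, 13, 21, 21, 30, 38, 45]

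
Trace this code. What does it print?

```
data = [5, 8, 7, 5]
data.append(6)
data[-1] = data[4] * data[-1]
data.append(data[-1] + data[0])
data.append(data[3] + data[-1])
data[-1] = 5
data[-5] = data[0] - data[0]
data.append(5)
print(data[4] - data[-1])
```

append 6 → [5, 8, 7, 5, 6]
data[-1] = data[4]*data[-1] = 6*6 = 36 → [5, 8, 7, 5, 36]
append data[-1]+data[0] = 36+5 = 41 → [5, 8, 7, 5, 36, 41]
append data[3]+data[-1] = 5+41 = 46 → [5, 8, 7, 5, 36, 41, 46]
data[-1] = 5 → [5, 8, 7, 5, 36, 41, 5]
data[-5] = data[0]-data[0] = 5-5 = 0 → [5, 8, 0, 5, 36, 41, 5]
append 5 → [5, 8, 0, 5, 36, 41, 5, 5]
data[4]-data[-1] = 36-5 = 31

31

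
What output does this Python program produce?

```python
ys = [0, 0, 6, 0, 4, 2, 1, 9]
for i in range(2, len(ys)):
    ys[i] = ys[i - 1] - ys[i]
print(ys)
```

[0, 0, -6, -6, -10, -12, -13, -22]

i=2: ys[2] = 0-6 = -6 → [0, 0, -6, 0, 4, 2, 1, 9]
i=3: ys[3] = (-6)-0 = -6 → [0, 0, -6, -6, 4, 2, 1, 9]
i=4: ys[4] = (-6)-4 = -10 → [0, 0, -6, -6, -10, 2, 1, 9]
i=5: ys[5] = (-10)-2 = -12 → [0, 0, -6, -6, -10, -12, 1, 9]
i=6: ys[6] = (-12)-1 = -13 → [0, 0, -6, -6, -10, -12, -13, 9]
i=7: ys[7] = (-13)-9 = -22 → [0, 0, -6, -6, -10, -12, -13, -22]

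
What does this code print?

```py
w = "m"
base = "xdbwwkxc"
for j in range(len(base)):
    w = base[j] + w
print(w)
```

cxkwwbdxm

j=0: prepend 'x' → 'xm'
j=1: prepend 'd' → 'dxm'
j=2: prepend 'b' → 'bdxm'
j=3: prepend 'w' → 'wbdxm'
j=4: prepend 'w' → 'wwbdxm'
j=5: prepend 'k' → 'kwwbdxm'
j=6: prepend 'x' → 'xkwwbdxm'
j=7: prepend 'c' → 'cxkwwbdxm'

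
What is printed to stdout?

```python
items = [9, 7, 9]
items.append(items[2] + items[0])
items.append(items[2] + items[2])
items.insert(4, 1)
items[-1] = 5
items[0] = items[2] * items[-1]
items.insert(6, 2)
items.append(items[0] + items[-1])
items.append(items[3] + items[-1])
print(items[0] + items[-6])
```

63

append items[2]+items[0] = 9+9 = 18 → [9, 7, 9, 18]
append items[2]+items[2] = 9+9 = 18 → [9, 7, 9, 18, 18]
insert 1 at 4 → [9, 7, 9, 18, 1, 18]
items[-1] = 5 → [9, 7, 9, 18, 1, 5]
items[0] = items[2]*items[-1] = 9*5 = 45 → [45, 7, 9, 18, 1, 5]
insert 2 at 6 → [45, 7, 9, 18, 1, 5, 2]
append items[0]+items[-1] = 45+2 = 47 → [45, 7, 9, 18, 1, 5, 2, 47]
append items[3]+items[-1] = 18+47 = 65 → [45, 7, 9, 18, 1, 5, 2, 47, 65]
items[0]+items[-6] = 45+18 = 63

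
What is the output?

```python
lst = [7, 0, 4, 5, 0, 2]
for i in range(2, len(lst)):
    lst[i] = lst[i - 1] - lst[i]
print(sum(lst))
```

i=2: lst[2] = 0-4 = -4 → [7, 0, -4, 5, 0, 2]
i=3: lst[3] = (-4)-5 = -9 → [7, 0, -4, -9, 0, 2]
i=4: lst[4] = (-9)-0 = -9 → [7, 0, -4, -9, -9, 2]
i=5: lst[5] = (-9)-2 = -11 → [7, 0, -4, -9, -9, -11]
sum = -26

-26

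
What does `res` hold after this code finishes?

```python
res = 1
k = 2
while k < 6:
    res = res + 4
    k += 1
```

k=2: res = 1+4 = 5
k=3: res = 5+4 = 9
k=4: res = 9+4 = 13
k=5: res = 13+4 = 17

17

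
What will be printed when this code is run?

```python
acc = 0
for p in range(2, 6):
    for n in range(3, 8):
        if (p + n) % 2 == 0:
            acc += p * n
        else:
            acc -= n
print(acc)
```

p=2,n=3: odd sum, acc = 0-3 = -3
p=2,n=4: even sum, acc = (-3)+8 = 5
p=2,n=5: odd sum, acc = 5-5 = 0
p=2,n=6: even sum, acc = 0+12 = 12
p=2,n=7: odd sum, acc = 12-7 = 5
p=3,n=3: even sum, acc = 5+9 = 14
p=3,n=4: odd sum, acc = 14-4 = 10
p=3,n=5: even sum, acc = 10+15 = 25
p=3,n=6: odd sum, acc = 25-6 = 19
p=3,n=7: even sum, acc = 19+21 = 40
p=4,n=3: odd sum, acc = 40-3 = 37
p=4,n=4: even sum, acc = 37+16 = 53
p=4,n=5: odd sum, acc = 53-5 = 48
p=4,n=6: even sum, acc = 48+24 = 72
p=4,n=7: odd sum, acc = 72-7 = 65
p=5,n=3: even sum, acc = 65+15 = 80
p=5,n=4: odd sum, acc = 80-4 = 76
p=5,n=5: even sum, acc = 76+25 = 101
p=5,n=6: odd sum, acc = 101-6 = 95
p=5,n=7: even sum, acc = 95+35 = 130

130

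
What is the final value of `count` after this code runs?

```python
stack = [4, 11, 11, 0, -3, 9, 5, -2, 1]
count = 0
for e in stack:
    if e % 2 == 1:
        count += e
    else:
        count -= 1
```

e=4: not odd, count = 0-1 = -1
e=11: odd, count = (-1)+11 = 10
e=11: odd, count = 10+11 = 21
e=0: not odd, count = 21-1 = 20
e=-3: odd, count = 20+(-3) = 17
e=9: odd, count = 17+9 = 26
e=5: odd, count = 26+5 = 31
e=-2: not odd, count = 31-1 = 30
e=1: odd, count = 30+1 = 31

31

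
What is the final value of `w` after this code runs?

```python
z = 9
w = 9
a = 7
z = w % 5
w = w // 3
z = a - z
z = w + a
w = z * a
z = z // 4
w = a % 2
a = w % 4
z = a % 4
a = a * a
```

1

z = 9%5 = 4
w = 9//3 = 3
z = 7-4 = 3
z = 3+7 = 10
w = 10*7 = 70
z = 10//4 = 2
w = 7%2 = 1
a = 1%4 = 1
z = 1%4 = 1
a = 1*1 = 1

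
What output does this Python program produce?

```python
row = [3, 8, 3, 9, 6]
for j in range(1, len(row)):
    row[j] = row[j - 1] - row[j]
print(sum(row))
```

-50

j=1: row[1] = 3-8 = -5 → [3, -5, 3, 9, 6]
j=2: row[2] = (-5)-3 = -8 → [3, -5, -8, 9, 6]
j=3: row[3] = (-8)-9 = -17 → [3, -5, -8, -17, 6]
j=4: row[4] = (-17)-6 = -23 → [3, -5, -8, -17, -23]
sum = -50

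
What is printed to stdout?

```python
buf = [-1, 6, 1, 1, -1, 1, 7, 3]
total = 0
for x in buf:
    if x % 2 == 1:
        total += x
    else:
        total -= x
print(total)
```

5

x=-1: odd, total = 0+(-1) = -1
x=6: not odd, total = (-1)-6 = -7
x=1: odd, total = (-7)+1 = -6
x=1: odd, total = (-6)+1 = -5
x=-1: odd, total = (-5)+(-1) = -6
x=1: odd, total = (-6)+1 = -5
x=7: odd, total = (-5)+7 = 2
x=3: odd, total = 2+3 = 5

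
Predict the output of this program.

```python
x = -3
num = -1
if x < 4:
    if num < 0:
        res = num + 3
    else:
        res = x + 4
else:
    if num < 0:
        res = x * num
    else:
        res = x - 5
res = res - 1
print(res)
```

x=-3, num=-1
x < 4 is True; num < 0 is True
→ res = num + 3 = 2
res = 2-1 = 1

1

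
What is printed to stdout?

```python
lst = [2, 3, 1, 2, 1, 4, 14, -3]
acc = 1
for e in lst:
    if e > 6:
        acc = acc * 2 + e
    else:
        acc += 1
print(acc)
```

e=2: not >6, acc = 1+1 = 2
e=3: not >6, acc = 2+1 = 3
e=1: not >6, acc = 3+1 = 4
e=2: not >6, acc = 4+1 = 5
e=1: not >6, acc = 5+1 = 6
e=4: not >6, acc = 6+1 = 7
e=14: >6, acc = 7*2+14 = 28
e=-3: not >6, acc = 28+1 = 29

29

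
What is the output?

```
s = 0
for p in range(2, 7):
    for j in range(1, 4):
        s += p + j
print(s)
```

p=2,j=1: s = 0+3 = 3
p=2,j=2: s = 3+4 = 7
p=2,j=3: s = 7+5 = 12
p=3,j=1: s = 12+4 = 16
p=3,j=2: s = 16+5 = 21
p=3,j=3: s = 21+6 = 27
p=4,j=1: s = 27+5 = 32
p=4,j=2: s = 32+6 = 38
p=4,j=3: s = 38+7 = 45
p=5,j=1: s = 45+6 = 51
p=5,j=2: s = 51+7 = 58
p=5,j=3: s = 58+8 = 66
p=6,j=1: s = 66+7 = 73
p=6,j=2: s = 73+8 = 81
p=6,j=3: s = 81+9 = 90

90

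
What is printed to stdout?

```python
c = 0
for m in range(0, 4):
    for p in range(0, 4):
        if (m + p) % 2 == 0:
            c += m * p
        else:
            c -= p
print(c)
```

m=0,p=0: even sum, c = 0+0 = 0
m=0,p=1: odd sum, c = 0-1 = -1
m=0,p=2: even sum, c = (-1)+0 = -1
m=0,p=3: odd sum, c = (-1)-3 = -4
m=1,p=0: odd sum, c = (-4)-0 = -4
m=1,p=1: even sum, c = (-4)+1 = -3
m=1,p=2: odd sum, c = (-3)-2 = -5
m=1,p=3: even sum, c = (-5)+3 = -2
m=2,p=0: even sum, c = (-2)+0 = -2
m=2,p=1: odd sum, c = (-2)-1 = -3
m=2,p=2: even sum, c = (-3)+4 = 1
m=2,p=3: odd sum, c = 1-3 = -2
m=3,p=0: odd sum, c = (-2)-0 = -2
m=3,p=1: even sum, c = (-2)+3 = 1
m=3,p=2: odd sum, c = 1-2 = -1
m=3,p=3: even sum, c = (-1)+9 = 8

8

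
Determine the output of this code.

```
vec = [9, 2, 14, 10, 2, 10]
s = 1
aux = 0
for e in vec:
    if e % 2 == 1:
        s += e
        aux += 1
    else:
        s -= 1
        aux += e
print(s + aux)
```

44

e=9: odd, s = 1+9 = 10; aux=1
e=2: not odd, s = 10-1 = 9; aux=3
e=14: not odd, s = 9-1 = 8; aux=17
e=10: not odd, s = 8-1 = 7; aux=27
e=2: not odd, s = 7-1 = 6; aux=29
e=10: not odd, s = 6-1 = 5; aux=39
s+aux = 5+39 = 44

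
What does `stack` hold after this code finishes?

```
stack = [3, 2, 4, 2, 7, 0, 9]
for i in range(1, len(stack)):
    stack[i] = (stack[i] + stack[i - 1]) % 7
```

i=1: stack[1] = (2+3)%7 = 5 → [3, 5, 4, 2, 7, 0, 9]
i=2: stack[2] = (4+5)%7 = 2 → [3, 5, 2, 2, 7, 0, 9]
i=3: stack[3] = (2+2)%7 = 4 → [3, 5, 2, 4, 7, 0, 9]
i=4: stack[4] = (7+4)%7 = 4 → [3, 5, 2, 4, 4, 0, 9]
i=5: stack[5] = (0+4)%7 = 4 → [3, 5, 2, 4, 4, 4, 9]
i=6: stack[6] = (9+4)%7 = 6 → [3, 5, 2, 4, 4, 4, 6]

[3, 5, 2, 4, 4, 4, 6]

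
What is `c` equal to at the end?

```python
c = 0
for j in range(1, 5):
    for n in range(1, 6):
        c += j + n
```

110

j=1,n=1: c = 0+2 = 2
j=1,n=2: c = 2+3 = 5
j=1,n=3: c = 5+4 = 9
j=1,n=4: c = 9+5 = 14
j=1,n=5: c = 14+6 = 20
j=2,n=1: c = 20+3 = 23
j=2,n=2: c = 23+4 = 27
j=2,n=3: c = 27+5 = 32
j=2,n=4: c = 32+6 = 38
j=2,n=5: c = 38+7 = 45
j=3,n=1: c = 45+4 = 49
j=3,n=2: c = 49+5 = 54
j=3,n=3: c = 54+6 = 60
j=3,n=4: c = 60+7 = 67
j=3,n=5: c = 67+8 = 75
j=4,n=1: c = 75+5 = 80
j=4,n=2: c = 80+6 = 86
j=4,n=3: c = 86+7 = 93
j=4,n=4: c = 93+8 = 101
j=4,n=5: c = 101+9 = 110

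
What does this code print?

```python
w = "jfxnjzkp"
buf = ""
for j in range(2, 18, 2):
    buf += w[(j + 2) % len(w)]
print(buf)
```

j=2: add w[4]='j' → 'j'
j=4: add w[6]='k' → 'jk'
j=6: add w[0]='j' → 'jkj'
j=8: add w[2]='x' → 'jkjx'
j=10: add w[4]='j' → 'jkjxj'
j=12: add w[6]='k' → 'jkjxjk'
j=14: add w[0]='j' → 'jkjxjkj'
j=16: add w[2]='x' → 'jkjxjkjx'

jkjxjkjx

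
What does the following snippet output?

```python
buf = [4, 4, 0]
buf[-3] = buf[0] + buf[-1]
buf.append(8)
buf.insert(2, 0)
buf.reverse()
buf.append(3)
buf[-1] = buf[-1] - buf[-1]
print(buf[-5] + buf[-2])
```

buf[-3] = buf[0]+buf[-1] = 4+0 = 4 → [4, 4, 0]
append 8 → [4, 4, 0, 8]
insert 0 at 2 → [4, 4, 0, 0, 8]
reverse → [8, 0, 0, 4, 4]
append 3 → [8, 0, 0, 4, 4, 3]
buf[-1] = buf[-1]-buf[-1] = 3-3 = 0 → [8, 0, 0, 4, 4, 0]
buf[-5]+buf[-2] = 0+4 = 4

4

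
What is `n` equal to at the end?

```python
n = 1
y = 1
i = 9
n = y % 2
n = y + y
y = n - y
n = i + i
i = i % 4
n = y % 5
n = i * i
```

n = 1%2 = 1
n = 1+1 = 2
y = 2-1 = 1
n = 9+9 = 18
i = 9%4 = 1
n = 1%5 = 1
n = 1*1 = 1

1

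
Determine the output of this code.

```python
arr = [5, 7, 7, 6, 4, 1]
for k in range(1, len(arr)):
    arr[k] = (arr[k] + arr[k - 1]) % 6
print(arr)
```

[5, 0, 1, 1, 5, 0]

k=1: arr[1] = (7+5)%6 = 0 → [5, 0, 7, 6, 4, 1]
k=2: arr[2] = (7+0)%6 = 1 → [5, 0, 1, 6, 4, 1]
k=3: arr[3] = (6+1)%6 = 1 → [5, 0, 1, 1, 4, 1]
k=4: arr[4] = (4+1)%6 = 5 → [5, 0, 1, 1, 5, 1]
k=5: arr[5] = (1+5)%6 = 0 → [5, 0, 1, 1, 5, 0]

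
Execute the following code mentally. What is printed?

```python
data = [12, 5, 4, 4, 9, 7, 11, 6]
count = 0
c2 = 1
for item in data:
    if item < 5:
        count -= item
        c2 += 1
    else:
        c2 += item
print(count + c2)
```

item=12: not <5; c2=13
item=5: not <5; c2=18
item=4: <5, count = 0-4 = -4; c2=19
item=4: <5, count = (-4)-4 = -8; c2=20
item=9: not <5; c2=29
item=7: not <5; c2=36
item=11: not <5; c2=47
item=6: not <5; c2=53
count+c2 = (-8)+53 = 45

45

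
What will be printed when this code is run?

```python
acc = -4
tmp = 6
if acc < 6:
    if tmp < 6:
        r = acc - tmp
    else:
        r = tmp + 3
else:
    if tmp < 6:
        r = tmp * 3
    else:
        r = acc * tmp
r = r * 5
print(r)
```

45

acc=-4, tmp=6
acc < 6 is True; tmp < 6 is False
→ r = tmp + 3 = 9
r = 9*5 = 45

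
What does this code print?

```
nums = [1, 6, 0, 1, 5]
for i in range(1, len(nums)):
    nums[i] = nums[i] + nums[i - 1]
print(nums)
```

i=1: nums[1] = 6+1 = 7 → [1, 7, 0, 1, 5]
i=2: nums[2] = 0+7 = 7 → [1, 7, 7, 1, 5]
i=3: nums[3] = 1+7 = 8 → [1, 7, 7, 8, 5]
i=4: nums[4] = 5+8 = 13 → [1, 7, 7, 8, 13]

[1, 7, 7, 8, 13]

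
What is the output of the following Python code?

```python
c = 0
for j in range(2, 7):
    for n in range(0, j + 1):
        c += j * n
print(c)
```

j=2,n=0: c = 0+0 = 0
j=2,n=1: c = 0+2 = 2
j=2,n=2: c = 2+4 = 6
j=3,n=0: c = 6+0 = 6
j=3,n=1: c = 6+3 = 9
j=3,n=2: c = 9+6 = 15
j=3,n=3: c = 15+9 = 24
j=4,n=0: c = 24+0 = 24
j=4,n=1: c = 24+4 = 28
j=4,n=2: c = 28+8 = 36
j=4,n=3: c = 36+12 = 48
j=4,n=4: c = 48+16 = 64
j=5,n=0: c = 64+0 = 64
j=5,n=1: c = 64+5 = 69
j=5,n=2: c = 69+10 = 79
j=5,n=3: c = 79+15 = 94
j=5,n=4: c = 94+20 = 114
j=5,n=5: c = 114+25 = 139
j=6,n=0: c = 139+0 = 139
j=6,n=1: c = 139+6 = 145
j=6,n=2: c = 145+12 = 157
j=6,n=3: c = 157+18 = 175
j=6,n=4: c = 175+24 = 199
j=6,n=5: c = 199+30 = 229
j=6,n=6: c = 229+36 = 265

265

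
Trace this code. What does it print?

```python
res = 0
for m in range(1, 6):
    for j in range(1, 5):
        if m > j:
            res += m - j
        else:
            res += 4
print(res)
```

60

m=1,j=1: not 1>1, res = 0+4 = 4
m=1,j=2: not 1>2, res = 4+4 = 8
m=1,j=3: not 1>3, res = 8+4 = 12
m=1,j=4: not 1>4, res = 12+4 = 16
m=2,j=1: 2>1, res = 16+1 = 17
m=2,j=2: not 2>2, res = 17+4 = 21
m=2,j=3: not 2>3, res = 21+4 = 25
m=2,j=4: not 2>4, res = 25+4 = 29
m=3,j=1: 3>1, res = 29+2 = 31
m=3,j=2: 3>2, res = 31+1 = 32
m=3,j=3: not 3>3, res = 32+4 = 36
m=3,j=4: not 3>4, res = 36+4 = 40
m=4,j=1: 4>1, res = 40+3 = 43
m=4,j=2: 4>2, res = 43+2 = 45
m=4,j=3: 4>3, res = 45+1 = 46
m=4,j=4: not 4>4, res = 46+4 = 50
m=5,j=1: 5>1, res = 50+4 = 54
m=5,j=2: 5>2, res = 54+3 = 57
m=5,j=3: 5>3, res = 57+2 = 59
m=5,j=4: 5>4, res = 59+1 = 60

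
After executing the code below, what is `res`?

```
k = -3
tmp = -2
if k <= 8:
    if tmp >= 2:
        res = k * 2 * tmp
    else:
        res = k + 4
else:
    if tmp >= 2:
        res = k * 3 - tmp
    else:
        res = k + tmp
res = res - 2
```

-1

k=-3, tmp=-2
k <= 8 is True; tmp >= 2 is False
→ res = k + 4 = 1
res = 1-2 = -1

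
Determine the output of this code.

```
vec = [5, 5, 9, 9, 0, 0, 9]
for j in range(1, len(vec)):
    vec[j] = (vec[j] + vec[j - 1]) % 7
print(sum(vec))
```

j=1: vec[1] = (5+5)%7 = 3 → [5, 3, 9, 9, 0, 0, 9]
j=2: vec[2] = (9+3)%7 = 5 → [5, 3, 5, 9, 0, 0, 9]
j=3: vec[3] = (9+5)%7 = 0 → [5, 3, 5, 0, 0, 0, 9]
j=4: vec[4] = (0+0)%7 = 0 → [5, 3, 5, 0, 0, 0, 9]
j=5: vec[5] = (0+0)%7 = 0 → [5, 3, 5, 0, 0, 0, 9]
j=6: vec[6] = (9+0)%7 = 2 → [5, 3, 5, 0, 0, 0, 2]
sum = 15

15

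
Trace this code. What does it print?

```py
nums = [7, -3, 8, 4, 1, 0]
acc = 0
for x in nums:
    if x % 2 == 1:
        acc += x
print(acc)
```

5

x=7: odd, acc = 0+7 = 7
x=-3: odd, acc = 7+(-3) = 4
x=8: not odd
x=4: not odd
x=1: odd, acc = 4+1 = 5
x=0: not odd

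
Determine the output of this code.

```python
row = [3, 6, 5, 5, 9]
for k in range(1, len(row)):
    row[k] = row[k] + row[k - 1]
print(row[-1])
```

28

k=1: row[1] = 6+3 = 9 → [3, 9, 5, 5, 9]
k=2: row[2] = 5+9 = 14 → [3, 9, 14, 5, 9]
k=3: row[3] = 5+14 = 19 → [3, 9, 14, 19, 9]
k=4: row[4] = 9+19 = 28 → [3, 9, 14, 19, 28]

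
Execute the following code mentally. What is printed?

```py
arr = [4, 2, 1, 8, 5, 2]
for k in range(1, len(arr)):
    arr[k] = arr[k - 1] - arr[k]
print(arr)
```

[4, 2, 1, -7, -12, -14]

k=1: arr[1] = 4-2 = 2 → [4, 2, 1, 8, 5, 2]
k=2: arr[2] = 2-1 = 1 → [4, 2, 1, 8, 5, 2]
k=3: arr[3] = 1-8 = -7 → [4, 2, 1, -7, 5, 2]
k=4: arr[4] = (-7)-5 = -12 → [4, 2, 1, -7, -12, 2]
k=5: arr[5] = (-12)-2 = -14 → [4, 2, 1, -7, -12, -14]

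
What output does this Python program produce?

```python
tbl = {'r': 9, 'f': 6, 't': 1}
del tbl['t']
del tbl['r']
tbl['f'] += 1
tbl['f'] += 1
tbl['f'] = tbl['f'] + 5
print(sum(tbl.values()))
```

13

del 't' → {'r': 9, 'f': 6}
del 'r' → {'f': 6}
tbl['f'] = 6+1 = 7 → {'f': 7}
tbl['f'] = 7+1 = 8 → {'f': 8}
tbl['f'] = tbl['f']+5 = 13 → {'f': 13}
sum of values = 13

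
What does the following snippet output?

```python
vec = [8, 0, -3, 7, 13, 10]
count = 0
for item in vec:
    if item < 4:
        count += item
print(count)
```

item=8: not <4
item=0: <4, count = 0+0 = 0
item=-3: <4, count = 0+(-3) = -3
item=7: not <4
item=13: not <4
item=10: not <4

-3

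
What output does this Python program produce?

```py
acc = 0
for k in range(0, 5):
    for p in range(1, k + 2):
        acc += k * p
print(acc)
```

k=0,p=1: acc = 0+0 = 0
k=1,p=1: acc = 0+1 = 1
k=1,p=2: acc = 1+2 = 3
k=2,p=1: acc = 3+2 = 5
k=2,p=2: acc = 5+4 = 9
k=2,p=3: acc = 9+6 = 15
k=3,p=1: acc = 15+3 = 18
k=3,p=2: acc = 18+6 = 24
k=3,p=3: acc = 24+9 = 33
k=3,p=4: acc = 33+12 = 45
k=4,p=1: acc = 45+4 = 49
k=4,p=2: acc = 49+8 = 57
k=4,p=3: acc = 57+12 = 69
k=4,p=4: acc = 69+16 = 85
k=4,p=5: acc = 85+20 = 105

105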